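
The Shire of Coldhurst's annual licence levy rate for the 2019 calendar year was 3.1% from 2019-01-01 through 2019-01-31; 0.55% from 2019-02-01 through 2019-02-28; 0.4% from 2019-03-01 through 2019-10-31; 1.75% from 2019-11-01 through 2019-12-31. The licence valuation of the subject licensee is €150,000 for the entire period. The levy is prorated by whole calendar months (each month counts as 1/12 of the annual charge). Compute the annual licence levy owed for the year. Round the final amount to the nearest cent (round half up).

2019-01-01 to 2019-01-31: 1 month at 3.1% → €150,000 × 3.1% × 1/12 = €387.5000
2019-02-01 to 2019-02-28: 1 month at 0.55% → €150,000 × 0.55% × 1/12 = €68.7500
2019-03-01 to 2019-10-31: 8 months at 0.4% → €150,000 × 0.4% × 8/12 = €400.0000
2019-11-01 to 2019-12-31: 2 months at 1.75% → €150,000 × 1.75% × 2/12 = €437.5000
Total = €1,293.7500

€1,293.75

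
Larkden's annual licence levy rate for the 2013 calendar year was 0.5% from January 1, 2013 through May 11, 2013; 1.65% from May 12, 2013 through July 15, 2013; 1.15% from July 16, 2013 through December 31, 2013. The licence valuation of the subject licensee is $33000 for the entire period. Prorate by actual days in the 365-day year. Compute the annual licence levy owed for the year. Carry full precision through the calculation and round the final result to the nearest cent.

January 1 – May 11, 2013: 131 days at 0.5% → $33000 × 0.5% × 131/365 = $59.2192
May 12 – July 15, 2013: 65 days at 1.65% → $33000 × 1.65% × 65/365 = $96.9658
July 16 – December 31, 2013: 169 days at 1.15% → $33000 × 1.15% × 169/365 = $175.7137
Total = $331.8986

$331.90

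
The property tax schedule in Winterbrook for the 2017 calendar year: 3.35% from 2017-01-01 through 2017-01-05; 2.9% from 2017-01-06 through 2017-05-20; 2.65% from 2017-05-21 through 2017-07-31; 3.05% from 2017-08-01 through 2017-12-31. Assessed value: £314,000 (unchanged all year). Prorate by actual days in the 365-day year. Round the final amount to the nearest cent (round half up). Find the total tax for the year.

£9,167.94

2017-01-01 to 2017-01-05: 5 days at 3.35% → £314,000 × 3.35% × 5/365 = £144.0959
2017-01-06 to 2017-05-20: 135 days at 2.9% → £314,000 × 2.9% × 135/365 = £3,367.9726
2017-05-21 to 2017-07-31: 72 days at 2.65% → £314,000 × 2.65% × 72/365 = £1,641.4027
2017-08-01 to 2017-12-31: 153 days at 3.05% → £314,000 × 3.05% × 153/365 = £4,014.4685
Total = £9,167.9397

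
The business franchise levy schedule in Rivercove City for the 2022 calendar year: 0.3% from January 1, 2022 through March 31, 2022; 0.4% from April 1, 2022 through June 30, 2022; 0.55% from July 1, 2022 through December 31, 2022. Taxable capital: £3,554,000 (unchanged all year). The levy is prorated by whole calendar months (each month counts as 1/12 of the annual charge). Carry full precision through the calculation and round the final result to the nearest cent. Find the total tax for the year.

January 1 – March 31, 2022: 3 months at 0.3% → £3,554,000 × 0.3% × 3/12 = £2,665.5000
April 1 – June 30, 2022: 3 months at 0.4% → £3,554,000 × 0.4% × 3/12 = £3,554.0000
July 1 – December 31, 2022: 6 months at 0.55% → £3,554,000 × 0.55% × 6/12 = £9,773.5000
Total = £15,993.0000

£15,993.00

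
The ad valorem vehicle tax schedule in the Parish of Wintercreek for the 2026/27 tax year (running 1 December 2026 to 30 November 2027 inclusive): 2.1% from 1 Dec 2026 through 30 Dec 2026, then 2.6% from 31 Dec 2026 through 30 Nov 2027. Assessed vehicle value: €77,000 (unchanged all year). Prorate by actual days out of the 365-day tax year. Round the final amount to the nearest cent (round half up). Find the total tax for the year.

€1,970.36

1 Dec – 30 Dec 2026: 30 days at 2.1% → €77,000 × 2.1% × 30/365 = €132.9041
31 Dec 2026 – 30 Nov 2027: 335 days at 2.6% → €77,000 × 2.6% × 335/365 = €1,837.4521
Total = €1,970.3562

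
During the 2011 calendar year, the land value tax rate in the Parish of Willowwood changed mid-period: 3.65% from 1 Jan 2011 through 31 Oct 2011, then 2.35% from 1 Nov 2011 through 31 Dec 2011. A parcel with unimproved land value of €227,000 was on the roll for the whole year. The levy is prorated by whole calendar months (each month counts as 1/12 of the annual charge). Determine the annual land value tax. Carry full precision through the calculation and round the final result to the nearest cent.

1 Jan – 31 Oct 2011: 10 months at 3.65% → €227,000 × 3.65% × 10/12 = €6,904.5833
1 Nov – 31 Dec 2011: 2 months at 2.35% → €227,000 × 2.35% × 2/12 = €889.0833
Total = €7,793.6667

€7,793.67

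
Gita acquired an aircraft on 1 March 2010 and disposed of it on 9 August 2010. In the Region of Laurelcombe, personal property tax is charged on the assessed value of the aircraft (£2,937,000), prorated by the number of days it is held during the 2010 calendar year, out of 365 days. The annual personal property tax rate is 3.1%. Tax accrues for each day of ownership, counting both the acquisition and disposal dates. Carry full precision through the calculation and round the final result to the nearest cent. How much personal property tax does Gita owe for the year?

Days held (1 March – 9 August 2010): 162 out of 365
Tax = £2,937,000 × 3.1% × 162/365 = £40,409.9014

£40,409.90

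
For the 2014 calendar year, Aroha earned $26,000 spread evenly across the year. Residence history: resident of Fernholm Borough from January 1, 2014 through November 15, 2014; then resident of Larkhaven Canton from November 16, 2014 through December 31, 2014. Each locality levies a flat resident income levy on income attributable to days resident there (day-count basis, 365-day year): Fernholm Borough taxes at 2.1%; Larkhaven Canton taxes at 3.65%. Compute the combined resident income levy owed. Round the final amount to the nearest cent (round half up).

$596.79

Fernholm Borough, January 1 – November 15, 2014: 319 days → $26,000 × 2.1% × 319/365 = $477.1890
Larkhaven Canton, November 16 – December 31, 2014: 46 days → $26,000 × 3.65% × 46/365 = $119.6000
Total = $596.7890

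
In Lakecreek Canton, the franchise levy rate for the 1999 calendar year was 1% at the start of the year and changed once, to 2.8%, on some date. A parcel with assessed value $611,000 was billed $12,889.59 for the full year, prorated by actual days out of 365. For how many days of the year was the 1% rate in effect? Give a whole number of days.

Let d = days at the first rate; then 365 − d days at the second rate.
$611,000 × [1%·d + 2.8%·(365−d)] / 365 = $12,889.59
Solving gives d = 140, so the new rate took effect on May 21, 1999.

140 days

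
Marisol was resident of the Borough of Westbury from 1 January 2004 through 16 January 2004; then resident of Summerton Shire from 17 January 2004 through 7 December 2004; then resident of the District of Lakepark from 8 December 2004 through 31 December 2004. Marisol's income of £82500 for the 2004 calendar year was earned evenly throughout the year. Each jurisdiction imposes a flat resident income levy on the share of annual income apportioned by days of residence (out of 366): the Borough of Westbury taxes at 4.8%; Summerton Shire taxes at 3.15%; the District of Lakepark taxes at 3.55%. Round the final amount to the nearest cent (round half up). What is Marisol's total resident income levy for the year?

The Borough of Westbury, 1 January – 16 January 2004: 16 days → £82500 × 4.8% × 16/366 = £173.1148
Summerton Shire, 17 January – 7 December 2004: 326 days → £82500 × 3.15% × 326/366 = £2314.7336
The District of Lakepark, 8 December – 31 December 2004: 24 days → £82500 × 3.55% × 24/366 = £192.0492
Total = £2679.8975

£2679.90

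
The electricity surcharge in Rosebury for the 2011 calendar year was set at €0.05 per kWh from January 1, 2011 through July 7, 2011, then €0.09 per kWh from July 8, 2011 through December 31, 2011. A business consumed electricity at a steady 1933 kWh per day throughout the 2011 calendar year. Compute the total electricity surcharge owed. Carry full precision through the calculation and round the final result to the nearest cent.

€48,962.89

January 1 – July 7, 2011: 188 days × 1933 kWh/day = 363,404 kWh at €0.05/kWh → €18,170.20
July 8 – December 31, 2011: 177 days × 1933 kWh/day = 342,141 kWh at €0.09/kWh → €30,792.69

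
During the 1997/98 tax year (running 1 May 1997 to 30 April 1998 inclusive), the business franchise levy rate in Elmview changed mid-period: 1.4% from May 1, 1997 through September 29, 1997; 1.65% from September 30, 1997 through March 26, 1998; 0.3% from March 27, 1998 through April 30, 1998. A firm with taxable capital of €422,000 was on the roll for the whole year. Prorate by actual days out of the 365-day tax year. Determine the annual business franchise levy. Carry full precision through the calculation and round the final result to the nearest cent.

May 1 – September 29, 1997: 152 days at 1.4% → €422,000 × 1.4% × 152/365 = €2,460.3178
September 30, 1997 – March 26, 1998: 178 days at 1.65% → €422,000 × 1.65% × 178/365 = €3,395.6548
March 27 – April 30, 1998: 35 days at 0.3% → €422,000 × 0.3% × 35/365 = €121.3973
Total = €5,977.3699

€5,977.37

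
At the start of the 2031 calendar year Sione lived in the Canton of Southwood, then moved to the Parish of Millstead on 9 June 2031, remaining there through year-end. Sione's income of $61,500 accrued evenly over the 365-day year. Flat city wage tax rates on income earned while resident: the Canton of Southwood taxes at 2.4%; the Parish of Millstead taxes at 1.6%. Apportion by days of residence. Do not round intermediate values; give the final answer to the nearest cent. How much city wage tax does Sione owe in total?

$1,198.32

The Canton of Southwood, 1 January – 8 June 2031: 159 days → $61,500 × 2.4% × 159/365 = $642.9699
The Parish of Millstead, 9 June – 31 December 2031: 206 days → $61,500 × 1.6% × 206/365 = $555.3534
Total = $1,198.3233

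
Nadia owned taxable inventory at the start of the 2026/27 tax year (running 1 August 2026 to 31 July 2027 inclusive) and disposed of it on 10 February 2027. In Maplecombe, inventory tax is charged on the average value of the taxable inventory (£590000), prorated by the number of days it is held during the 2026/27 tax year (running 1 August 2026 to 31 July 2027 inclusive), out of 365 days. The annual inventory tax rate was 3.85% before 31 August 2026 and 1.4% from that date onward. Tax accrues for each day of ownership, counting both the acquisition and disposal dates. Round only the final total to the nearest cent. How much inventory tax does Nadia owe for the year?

£5578.33

1 August – 30 August 2026: 30 days at 3.85% → £590000 × 3.85% × 30/365 = £1866.9863
31 August 2026 – 10 February 2027: 164 days at 1.4% → £590000 × 1.4% × 164/365 = £3711.3425
Total = £5578.3288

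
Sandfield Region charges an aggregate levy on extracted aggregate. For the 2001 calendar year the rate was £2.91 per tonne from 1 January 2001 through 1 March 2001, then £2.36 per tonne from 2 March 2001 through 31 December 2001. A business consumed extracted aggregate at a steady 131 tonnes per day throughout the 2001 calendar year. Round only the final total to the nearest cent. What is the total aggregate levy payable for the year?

£117,166.40

1 January – 1 March 2001: 60 days × 131 tonnes/day = 7,860 tonnes at £2.91/tonne → £22,872.60
2 March – 31 December 2001: 305 days × 131 tonnes/day = 39,955 tonnes at £2.36/tonne → £94,293.80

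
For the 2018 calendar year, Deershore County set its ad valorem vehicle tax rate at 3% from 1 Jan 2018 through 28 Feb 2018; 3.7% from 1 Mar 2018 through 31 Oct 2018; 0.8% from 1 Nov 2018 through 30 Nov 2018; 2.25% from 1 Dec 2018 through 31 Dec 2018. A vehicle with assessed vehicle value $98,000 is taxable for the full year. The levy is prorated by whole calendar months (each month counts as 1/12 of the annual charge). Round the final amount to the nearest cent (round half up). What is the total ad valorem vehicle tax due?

1 Jan – 28 Feb 2018: 2 months at 3% → $98,000 × 3% × 2/12 = $490.0000
1 Mar – 31 Oct 2018: 8 months at 3.7% → $98,000 × 3.7% × 8/12 = $2,417.3333
1 Nov – 30 Nov 2018: 1 month at 0.8% → $98,000 × 0.8% × 1/12 = $65.3333
1 Dec – 31 Dec 2018: 1 month at 2.25% → $98,000 × 2.25% × 1/12 = $183.7500
Total = $3,156.4167

$3,156.42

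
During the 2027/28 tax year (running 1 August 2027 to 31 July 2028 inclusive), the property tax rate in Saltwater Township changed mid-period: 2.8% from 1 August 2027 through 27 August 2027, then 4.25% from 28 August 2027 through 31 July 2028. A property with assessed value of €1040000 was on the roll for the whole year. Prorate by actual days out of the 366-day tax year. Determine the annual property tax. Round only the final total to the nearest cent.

1 August – 27 August 2027: 27 days at 2.8% → €1040000 × 2.8% × 27/366 = €2148.1967
28 August 2027 – 31 July 2028: 339 days at 4.25% → €1040000 × 4.25% × 339/366 = €40939.3443
Total = €43087.5410

€43087.54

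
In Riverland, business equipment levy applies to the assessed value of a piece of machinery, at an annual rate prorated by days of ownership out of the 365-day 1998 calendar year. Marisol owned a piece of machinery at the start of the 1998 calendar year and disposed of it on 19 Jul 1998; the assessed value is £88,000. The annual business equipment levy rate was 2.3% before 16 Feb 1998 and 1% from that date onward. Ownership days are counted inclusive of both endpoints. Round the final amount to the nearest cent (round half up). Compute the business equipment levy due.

£626.37

1 Jan – 15 Feb 1998: 46 days at 2.3% → £88,000 × 2.3% × 46/365 = £255.0795
16 Feb – 19 Jul 1998: 154 days at 1% → £88,000 × 1% × 154/365 = £371.2877
Total = £626.3671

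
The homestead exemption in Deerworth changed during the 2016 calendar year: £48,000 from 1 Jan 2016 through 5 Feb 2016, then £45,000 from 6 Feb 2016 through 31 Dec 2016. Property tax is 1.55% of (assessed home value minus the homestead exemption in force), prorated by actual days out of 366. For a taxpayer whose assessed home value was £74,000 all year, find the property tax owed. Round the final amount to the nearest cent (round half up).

£444.93

1 Jan – 5 Feb 2016: 36 days, exemption £48,000 → (£74,000 − £48,000) × 1.55% × 36/366 = £39.6393
6 Feb – 31 Dec 2016: 330 days, exemption £45,000 → (£74,000 − £45,000) × 1.55% × 330/366 = £405.2869
Total = £444.9262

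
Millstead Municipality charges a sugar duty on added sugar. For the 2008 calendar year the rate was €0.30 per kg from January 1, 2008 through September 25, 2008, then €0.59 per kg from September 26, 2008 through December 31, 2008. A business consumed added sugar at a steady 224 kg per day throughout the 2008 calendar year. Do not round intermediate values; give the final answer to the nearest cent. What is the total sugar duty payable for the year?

January 1 – September 25, 2008: 269 days × 224 kg/day = 60,256 kg at €0.30/kg → €18076.80
September 26 – December 31, 2008: 97 days × 224 kg/day = 21,728 kg at €0.59/kg → €12819.52

€30896.32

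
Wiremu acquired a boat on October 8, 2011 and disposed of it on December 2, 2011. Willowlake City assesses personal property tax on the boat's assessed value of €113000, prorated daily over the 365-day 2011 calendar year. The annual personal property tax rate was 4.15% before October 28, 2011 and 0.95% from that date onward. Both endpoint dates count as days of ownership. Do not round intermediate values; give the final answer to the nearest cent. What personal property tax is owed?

October 8 – October 27, 2011: 20 days at 4.15% → €113000 × 4.15% × 20/365 = €256.9589
October 28 – December 2, 2011: 36 days at 0.95% → €113000 × 0.95% × 36/365 = €105.8795
Total = €362.8384

€362.84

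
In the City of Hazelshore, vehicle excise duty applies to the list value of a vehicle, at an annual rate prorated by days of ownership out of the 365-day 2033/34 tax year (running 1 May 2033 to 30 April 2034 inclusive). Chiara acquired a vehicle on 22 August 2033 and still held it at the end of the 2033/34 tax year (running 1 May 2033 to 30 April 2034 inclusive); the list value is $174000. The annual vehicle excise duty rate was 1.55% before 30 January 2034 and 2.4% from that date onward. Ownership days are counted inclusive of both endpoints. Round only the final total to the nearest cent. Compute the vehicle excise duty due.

22 August 2033 – 29 January 2034: 161 days at 1.55% → $174000 × 1.55% × 161/365 = $1189.6356
30 January – 30 April 2034: 91 days at 2.4% → $174000 × 2.4% × 91/365 = $1041.1397
Total = $2230.7753

$2230.78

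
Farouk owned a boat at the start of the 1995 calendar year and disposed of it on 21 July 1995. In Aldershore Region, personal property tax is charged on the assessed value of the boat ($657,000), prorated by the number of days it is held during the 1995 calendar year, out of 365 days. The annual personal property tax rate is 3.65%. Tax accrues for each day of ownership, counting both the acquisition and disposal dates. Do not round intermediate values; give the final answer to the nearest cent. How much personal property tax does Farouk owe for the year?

Days held (1 January – 21 July 1995): 202 out of 365
Tax = $657,000 × 3.65% × 202/365 = $13,271.4000

$13,271.40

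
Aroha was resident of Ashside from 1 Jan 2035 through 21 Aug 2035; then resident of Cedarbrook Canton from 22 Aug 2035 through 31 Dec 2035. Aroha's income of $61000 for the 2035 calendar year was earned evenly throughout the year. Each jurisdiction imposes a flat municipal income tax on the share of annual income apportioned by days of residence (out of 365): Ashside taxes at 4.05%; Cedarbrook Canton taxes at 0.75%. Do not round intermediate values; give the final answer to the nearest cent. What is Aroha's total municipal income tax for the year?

$1742.51

Ashside, 1 Jan – 21 Aug 2035: 233 days → $61000 × 4.05% × 233/365 = $1577.0589
Cedarbrook Canton, 22 Aug – 31 Dec 2035: 132 days → $61000 × 0.75% × 132/365 = $165.4521
Total = $1742.5110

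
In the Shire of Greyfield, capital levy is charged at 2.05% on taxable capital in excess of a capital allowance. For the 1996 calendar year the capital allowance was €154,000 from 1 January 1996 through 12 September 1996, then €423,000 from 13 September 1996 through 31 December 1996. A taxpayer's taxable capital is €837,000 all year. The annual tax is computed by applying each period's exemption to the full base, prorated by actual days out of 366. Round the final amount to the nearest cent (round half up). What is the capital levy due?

1 January – 12 September 1996: 256 days, exemption €154,000 → (€837,000 − €154,000) × 2.05% × 256/366 = €9,793.3989
13 September – 31 December 1996: 110 days, exemption €423,000 → (€837,000 − €423,000) × 2.05% × 110/366 = €2,550.7377
Total = €12,344.1366

€12,344.14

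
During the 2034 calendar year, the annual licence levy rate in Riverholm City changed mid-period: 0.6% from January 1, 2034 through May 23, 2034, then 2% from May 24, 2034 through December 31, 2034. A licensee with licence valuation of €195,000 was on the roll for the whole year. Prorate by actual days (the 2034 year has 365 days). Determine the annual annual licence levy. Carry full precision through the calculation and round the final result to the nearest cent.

January 1 – May 23, 2034: 143 days at 0.6% → €195,000 × 0.6% × 143/365 = €458.3836
May 24 – December 31, 2034: 222 days at 2% → €195,000 × 2% × 222/365 = €2,372.0548
Total = €2,830.4384

€2,830.44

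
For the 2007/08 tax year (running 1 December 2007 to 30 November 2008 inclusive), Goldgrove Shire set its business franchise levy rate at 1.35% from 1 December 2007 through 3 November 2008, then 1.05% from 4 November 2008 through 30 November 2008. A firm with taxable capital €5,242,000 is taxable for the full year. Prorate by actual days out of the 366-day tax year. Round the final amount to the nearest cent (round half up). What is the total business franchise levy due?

€69,606.89

1 December 2007 – 3 November 2008: 339 days at 1.35% → €5,242,000 × 1.35% × 339/366 = €65,546.4836
4 November – 30 November 2008: 27 days at 1.05% → €5,242,000 × 1.05% × 27/366 = €4,060.4016
Total = €69,606.8852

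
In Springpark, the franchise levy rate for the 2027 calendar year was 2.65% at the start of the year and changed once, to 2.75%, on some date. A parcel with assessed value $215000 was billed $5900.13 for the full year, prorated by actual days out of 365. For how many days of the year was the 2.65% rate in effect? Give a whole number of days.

Let d = days at the first rate; then 365 − d days at the second rate.
$215000 × [2.65%·d + 2.75%·(365−d)] / 365 = $5900.13
Solving gives d = 21, so the new rate took effect on 22 Jan 2027.

21 days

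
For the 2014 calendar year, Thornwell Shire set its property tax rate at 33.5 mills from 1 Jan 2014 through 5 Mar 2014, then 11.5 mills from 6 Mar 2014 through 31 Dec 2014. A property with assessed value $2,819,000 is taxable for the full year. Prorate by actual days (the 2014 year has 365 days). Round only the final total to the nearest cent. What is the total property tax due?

1 Jan – 5 Mar 2014: 64 days at 33.5 mills → $2,819,000 × 3.35% × 64/365 = $16,558.7288
6 Mar – 31 Dec 2014: 301 days at 11.5 mills → $2,819,000 × 1.15% × 301/365 = $26,734.1603
Total = $43,292.8890

$43,292.89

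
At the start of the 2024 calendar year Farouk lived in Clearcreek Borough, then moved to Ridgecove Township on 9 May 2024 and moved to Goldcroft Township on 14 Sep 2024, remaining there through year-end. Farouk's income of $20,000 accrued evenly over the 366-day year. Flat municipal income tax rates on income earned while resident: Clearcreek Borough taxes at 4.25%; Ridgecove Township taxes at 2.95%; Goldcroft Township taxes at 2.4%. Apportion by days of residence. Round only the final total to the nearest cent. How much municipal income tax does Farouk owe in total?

Clearcreek Borough, 1 Jan – 8 May 2024: 129 days → $20,000 × 4.25% × 129/366 = $299.5902
Ridgecove Township, 9 May – 13 Sep 2024: 128 days → $20,000 × 2.95% × 128/366 = $206.3388
Goldcroft Township, 14 Sep – 31 Dec 2024: 109 days → $20,000 × 2.4% × 109/366 = $142.9508
Total = $648.8798

$648.88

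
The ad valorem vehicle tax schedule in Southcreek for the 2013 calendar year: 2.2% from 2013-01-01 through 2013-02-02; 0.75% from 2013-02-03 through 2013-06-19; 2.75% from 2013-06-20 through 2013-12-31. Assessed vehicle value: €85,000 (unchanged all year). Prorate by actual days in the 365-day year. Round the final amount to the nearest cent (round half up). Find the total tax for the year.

€1,657.15

2013-01-01 to 2013-02-02: 33 days at 2.2% → €85,000 × 2.2% × 33/365 = €169.0685
2013-02-03 to 2013-06-19: 137 days at 0.75% → €85,000 × 0.75% × 137/365 = €239.2808
2013-06-20 to 2013-12-31: 195 days at 2.75% → €85,000 × 2.75% × 195/365 = €1,248.8014
Total = €1,657.1507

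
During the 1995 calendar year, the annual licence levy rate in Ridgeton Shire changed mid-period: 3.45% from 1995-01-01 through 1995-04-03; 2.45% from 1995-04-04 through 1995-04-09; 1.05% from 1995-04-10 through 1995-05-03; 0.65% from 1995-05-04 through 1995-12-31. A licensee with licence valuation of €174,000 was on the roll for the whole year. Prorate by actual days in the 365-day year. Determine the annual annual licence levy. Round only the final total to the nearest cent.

€2,469.61

1995-01-01 to 1995-04-03: 93 days at 3.45% → €174,000 × 3.45% × 93/365 = €1,529.5315
1995-04-04 to 1995-04-09: 6 days at 2.45% → €174,000 × 2.45% × 6/365 = €70.0767
1995-04-10 to 1995-05-03: 24 days at 1.05% → €174,000 × 1.05% × 24/365 = €120.1315
1995-05-04 to 1995-12-31: 242 days at 0.65% → €174,000 × 0.65% × 242/365 = €749.8685
Total = €2,469.6082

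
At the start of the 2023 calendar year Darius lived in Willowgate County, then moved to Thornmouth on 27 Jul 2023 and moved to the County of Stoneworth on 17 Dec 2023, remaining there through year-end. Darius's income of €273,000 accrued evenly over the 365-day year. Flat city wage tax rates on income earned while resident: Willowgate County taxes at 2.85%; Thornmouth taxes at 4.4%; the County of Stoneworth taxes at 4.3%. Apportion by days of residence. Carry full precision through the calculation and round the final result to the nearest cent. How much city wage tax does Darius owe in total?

Willowgate County, 1 Jan – 26 Jul 2023: 207 days → €273,000 × 2.85% × 207/365 = €4,412.5027
Thornmouth, 27 Jul – 16 Dec 2023: 143 days → €273,000 × 4.4% × 143/365 = €4,706.0712
The County of Stoneworth, 17 Dec – 31 Dec 2023: 15 days → €273,000 × 4.3% × 15/365 = €482.4247
Total = €9,600.9986

€9,601.00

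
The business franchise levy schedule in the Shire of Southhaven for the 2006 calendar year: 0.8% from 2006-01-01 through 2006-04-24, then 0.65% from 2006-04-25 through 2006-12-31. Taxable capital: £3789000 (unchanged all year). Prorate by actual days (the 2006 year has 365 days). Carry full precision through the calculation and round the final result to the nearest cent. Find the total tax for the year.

2006-01-01 to 2006-04-24: 114 days at 0.8% → £3789000 × 0.8% × 114/365 = £9467.3096
2006-04-25 to 2006-12-31: 251 days at 0.65% → £3789000 × 0.65% × 251/365 = £16936.3110
Total = £26403.6205

£26403.62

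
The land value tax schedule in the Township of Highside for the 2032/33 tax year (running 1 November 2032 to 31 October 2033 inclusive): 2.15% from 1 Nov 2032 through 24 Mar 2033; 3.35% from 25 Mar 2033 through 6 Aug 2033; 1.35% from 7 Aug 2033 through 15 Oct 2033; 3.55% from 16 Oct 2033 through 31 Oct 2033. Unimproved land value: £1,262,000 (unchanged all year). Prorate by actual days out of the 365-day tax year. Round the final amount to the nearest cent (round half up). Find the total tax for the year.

1 Nov 2032 – 24 Mar 2033: 144 days at 2.15% → £1,262,000 × 2.15% × 144/365 = £10,704.5260
25 Mar – 6 Aug 2033: 135 days at 3.35% → £1,262,000 × 3.35% × 135/365 = £15,636.6986
7 Aug – 15 Oct 2033: 70 days at 1.35% → £1,262,000 × 1.35% × 70/365 = £3,267.3699
16 Oct – 31 Oct 2033: 16 days at 3.55% → £1,262,000 × 3.55% × 16/365 = £1,963.8795
Total = £31,572.4740

£31,572.47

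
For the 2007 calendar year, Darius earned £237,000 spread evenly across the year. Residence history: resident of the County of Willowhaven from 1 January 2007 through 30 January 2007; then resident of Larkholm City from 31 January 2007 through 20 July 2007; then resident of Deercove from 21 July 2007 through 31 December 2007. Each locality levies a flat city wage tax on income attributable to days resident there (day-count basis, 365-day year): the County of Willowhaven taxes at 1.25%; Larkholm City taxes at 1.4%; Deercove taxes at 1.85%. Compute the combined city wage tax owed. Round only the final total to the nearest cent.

The County of Willowhaven, 1 January – 30 January 2007: 30 days → £237,000 × 1.25% × 30/365 = £243.4932
Larkholm City, 31 January – 20 July 2007: 171 days → £237,000 × 1.4% × 171/365 = £1,554.4603
Deercove, 21 July – 31 December 2007: 164 days → £237,000 × 1.85% × 164/365 = £1,970.0219
Total = £3,767.9753

£3,767.98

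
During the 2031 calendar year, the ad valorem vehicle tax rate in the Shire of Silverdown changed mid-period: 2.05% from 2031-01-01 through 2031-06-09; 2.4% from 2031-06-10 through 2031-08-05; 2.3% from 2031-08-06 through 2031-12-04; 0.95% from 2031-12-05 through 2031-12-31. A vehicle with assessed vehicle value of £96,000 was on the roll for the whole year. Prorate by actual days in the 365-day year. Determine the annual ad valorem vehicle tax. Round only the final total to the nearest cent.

2031-01-01 to 2031-06-09: 160 days at 2.05% → £96,000 × 2.05% × 160/365 = £862.6849
2031-06-10 to 2031-08-05: 57 days at 2.4% → £96,000 × 2.4% × 57/365 = £359.8027
2031-08-06 to 2031-12-04: 121 days at 2.3% → £96,000 × 2.3% × 121/365 = £731.9671
2031-12-05 to 2031-12-31: 27 days at 0.95% → £96,000 × 0.95% × 27/365 = £67.4630
Total = £2,021.9178

£2,021.92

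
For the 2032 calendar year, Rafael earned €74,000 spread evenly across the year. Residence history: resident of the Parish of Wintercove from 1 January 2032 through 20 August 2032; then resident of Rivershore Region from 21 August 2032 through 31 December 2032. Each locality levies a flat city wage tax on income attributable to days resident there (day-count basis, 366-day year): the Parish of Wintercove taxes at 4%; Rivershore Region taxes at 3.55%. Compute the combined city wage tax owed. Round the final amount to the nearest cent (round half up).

€2,838.99

The Parish of Wintercove, 1 January – 20 August 2032: 233 days → €74,000 × 4% × 233/366 = €1,884.3716
Rivershore Region, 21 August – 31 December 2032: 133 days → €74,000 × 3.55% × 133/366 = €954.6202
Total = €2,838.9918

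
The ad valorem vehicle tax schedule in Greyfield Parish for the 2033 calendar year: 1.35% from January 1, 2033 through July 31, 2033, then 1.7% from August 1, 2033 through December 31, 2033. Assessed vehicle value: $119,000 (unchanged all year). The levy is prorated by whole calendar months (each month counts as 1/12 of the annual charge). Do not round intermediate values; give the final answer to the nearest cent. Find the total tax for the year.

January 1 – July 31, 2033: 7 months at 1.35% → $119,000 × 1.35% × 7/12 = $937.1250
August 1 – December 31, 2033: 5 months at 1.7% → $119,000 × 1.7% × 5/12 = $842.9167
Total = $1,780.0417

$1,780.04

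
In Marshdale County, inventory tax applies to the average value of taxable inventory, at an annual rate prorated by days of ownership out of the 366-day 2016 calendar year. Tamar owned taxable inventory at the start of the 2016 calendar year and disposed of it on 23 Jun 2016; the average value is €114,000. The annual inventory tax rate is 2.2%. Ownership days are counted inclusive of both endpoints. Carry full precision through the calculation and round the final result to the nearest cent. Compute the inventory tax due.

€1,199.18

Days held (1 Jan – 23 Jun 2016): 175 out of 366
Tax = €114,000 × 2.2% × 175/366 = €1,199.1803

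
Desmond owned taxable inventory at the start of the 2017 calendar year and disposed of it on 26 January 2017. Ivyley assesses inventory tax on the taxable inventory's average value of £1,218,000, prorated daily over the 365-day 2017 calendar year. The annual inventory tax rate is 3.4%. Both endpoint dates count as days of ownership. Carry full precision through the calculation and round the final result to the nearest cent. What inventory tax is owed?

£2,949.90

Days held (1 January – 26 January 2017): 26 out of 365
Tax = £1,218,000 × 3.4% × 26/365 = £2,949.8959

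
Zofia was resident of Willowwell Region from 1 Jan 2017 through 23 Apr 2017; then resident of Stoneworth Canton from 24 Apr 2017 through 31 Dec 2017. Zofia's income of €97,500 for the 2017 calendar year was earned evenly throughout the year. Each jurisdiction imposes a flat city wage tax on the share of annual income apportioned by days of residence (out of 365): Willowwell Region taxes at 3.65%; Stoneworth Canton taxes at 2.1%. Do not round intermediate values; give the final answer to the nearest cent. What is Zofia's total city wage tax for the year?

Willowwell Region, 1 Jan – 23 Apr 2017: 113 days → €97,500 × 3.65% × 113/365 = €1,101.7500
Stoneworth Canton, 24 Apr – 31 Dec 2017: 252 days → €97,500 × 2.1% × 252/365 = €1,413.6164
Total = €2,515.3664

€2,515.37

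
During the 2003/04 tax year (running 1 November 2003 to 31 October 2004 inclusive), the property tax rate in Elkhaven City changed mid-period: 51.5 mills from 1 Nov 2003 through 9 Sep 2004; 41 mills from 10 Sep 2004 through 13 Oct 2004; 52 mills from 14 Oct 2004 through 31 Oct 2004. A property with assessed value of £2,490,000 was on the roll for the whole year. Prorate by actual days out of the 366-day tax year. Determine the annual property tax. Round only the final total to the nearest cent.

£125,867.46

1 Nov 2003 – 9 Sep 2004: 314 days at 51.5 mills → £2,490,000 × 5.15% × 314/366 = £110,015.8197
10 Sep – 13 Oct 2004: 34 days at 41 mills → £2,490,000 × 4.1% × 34/366 = £9,483.7705
14 Oct – 31 Oct 2004: 18 days at 52 mills → £2,490,000 × 5.2% × 18/366 = £6,367.8689
Total = £125,867.4590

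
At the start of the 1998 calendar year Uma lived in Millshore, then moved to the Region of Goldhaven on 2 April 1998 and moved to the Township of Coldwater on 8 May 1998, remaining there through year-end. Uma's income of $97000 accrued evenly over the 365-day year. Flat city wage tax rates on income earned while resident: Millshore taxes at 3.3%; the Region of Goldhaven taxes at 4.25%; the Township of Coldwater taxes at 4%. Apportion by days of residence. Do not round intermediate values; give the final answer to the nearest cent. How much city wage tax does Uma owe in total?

Millshore, 1 January – 1 April 1998: 91 days → $97000 × 3.3% × 91/365 = $798.0575
The Region of Goldhaven, 2 April – 7 May 1998: 36 days → $97000 × 4.25% × 36/365 = $406.6027
The Township of Coldwater, 8 May – 31 December 1998: 238 days → $97000 × 4% × 238/365 = $2529.9726
Total = $3734.6329

$3734.63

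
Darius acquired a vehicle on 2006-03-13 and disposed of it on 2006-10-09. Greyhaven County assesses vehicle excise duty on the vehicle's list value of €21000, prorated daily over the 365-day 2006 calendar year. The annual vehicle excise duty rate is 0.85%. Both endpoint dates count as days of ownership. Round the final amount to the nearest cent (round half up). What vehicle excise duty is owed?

€103.19

Days held (2006-03-13 to 2006-10-09): 211 out of 365
Tax = €21000 × 0.85% × 211/365 = €103.1877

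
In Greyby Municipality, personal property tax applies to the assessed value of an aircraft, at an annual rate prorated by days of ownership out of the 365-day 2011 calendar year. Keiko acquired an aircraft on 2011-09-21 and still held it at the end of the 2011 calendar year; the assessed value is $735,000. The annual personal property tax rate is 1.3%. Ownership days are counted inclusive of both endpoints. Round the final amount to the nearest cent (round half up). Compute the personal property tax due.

Days held (2011-09-21 to 2011-12-31): 102 out of 365
Tax = $735,000 × 1.3% × 102/365 = $2,670.1644

$2,670.16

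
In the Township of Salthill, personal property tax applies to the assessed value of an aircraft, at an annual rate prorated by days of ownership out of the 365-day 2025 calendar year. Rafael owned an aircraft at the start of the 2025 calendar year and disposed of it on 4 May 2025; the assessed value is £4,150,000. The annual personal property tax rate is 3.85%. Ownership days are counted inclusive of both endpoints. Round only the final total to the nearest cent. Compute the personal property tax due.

£54,279.73

Days held (1 January – 4 May 2025): 124 out of 365
Tax = £4,150,000 × 3.85% × 124/365 = £54,279.7260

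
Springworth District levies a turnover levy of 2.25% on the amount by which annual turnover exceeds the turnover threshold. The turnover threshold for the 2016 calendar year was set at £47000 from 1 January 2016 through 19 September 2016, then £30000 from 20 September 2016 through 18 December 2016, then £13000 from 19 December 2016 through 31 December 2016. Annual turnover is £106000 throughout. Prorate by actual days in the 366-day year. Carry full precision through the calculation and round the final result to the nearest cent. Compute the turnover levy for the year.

1 January – 19 September 2016: 263 days, exemption £47000 → (£106000 − £47000) × 2.25% × 263/366 = £953.9139
20 September – 18 December 2016: 90 days, exemption £30000 → (£106000 − £30000) × 2.25% × 90/366 = £420.4918
19 December – 31 December 2016: 13 days, exemption £13000 → (£106000 − £13000) × 2.25% × 13/366 = £74.3238
Total = £1448.7295

£1448.73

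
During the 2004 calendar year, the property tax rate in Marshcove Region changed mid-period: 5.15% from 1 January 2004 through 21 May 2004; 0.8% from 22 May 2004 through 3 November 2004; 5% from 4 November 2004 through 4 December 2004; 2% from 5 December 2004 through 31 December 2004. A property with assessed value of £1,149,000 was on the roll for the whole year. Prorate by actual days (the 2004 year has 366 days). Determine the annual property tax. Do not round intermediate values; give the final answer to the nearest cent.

£33,688.30

1 January – 21 May 2004: 142 days at 5.15% → £1,149,000 × 5.15% × 142/366 = £22,958.0246
22 May – 3 November 2004: 166 days at 0.8% → £1,149,000 × 0.8% × 166/366 = £4,169.0492
4 November – 4 December 2004: 31 days at 5% → £1,149,000 × 5% × 31/366 = £4,865.9836
5 December – 31 December 2004: 27 days at 2% → £1,149,000 × 2% × 27/366 = £1,695.2459
Total = £33,688.3033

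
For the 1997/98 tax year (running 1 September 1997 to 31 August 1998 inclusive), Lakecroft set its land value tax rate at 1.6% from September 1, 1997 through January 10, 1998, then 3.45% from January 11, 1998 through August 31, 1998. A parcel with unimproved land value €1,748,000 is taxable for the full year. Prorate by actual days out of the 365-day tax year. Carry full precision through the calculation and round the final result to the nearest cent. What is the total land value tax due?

September 1, 1997 – January 10, 1998: 132 days at 1.6% → €1,748,000 × 1.6% × 132/365 = €10,114.4548
January 11 – August 31, 1998: 233 days at 3.45% → €1,748,000 × 3.45% × 233/365 = €38,496.7068
Total = €48,611.1616

€48,611.16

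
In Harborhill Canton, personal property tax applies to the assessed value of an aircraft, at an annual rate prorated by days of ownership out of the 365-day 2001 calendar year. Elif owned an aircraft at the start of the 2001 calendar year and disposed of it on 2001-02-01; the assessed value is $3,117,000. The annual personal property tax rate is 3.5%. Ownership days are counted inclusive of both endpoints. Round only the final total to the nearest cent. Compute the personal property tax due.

Days held (2001-01-01 to 2001-02-01): 32 out of 365
Tax = $3,117,000 × 3.5% × 32/365 = $9,564.4932

$9,564.49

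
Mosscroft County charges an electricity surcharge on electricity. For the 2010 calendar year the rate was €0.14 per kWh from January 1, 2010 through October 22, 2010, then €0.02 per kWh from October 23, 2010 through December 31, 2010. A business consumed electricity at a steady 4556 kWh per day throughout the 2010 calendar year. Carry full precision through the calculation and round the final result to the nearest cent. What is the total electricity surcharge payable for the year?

January 1 – October 22, 2010: 295 days × 4556 kWh/day = 1,344,020 kWh at €0.14/kWh → €188,162.80
October 23 – December 31, 2010: 70 days × 4556 kWh/day = 318,920 kWh at €0.02/kWh → €6,378.40

€194,541.20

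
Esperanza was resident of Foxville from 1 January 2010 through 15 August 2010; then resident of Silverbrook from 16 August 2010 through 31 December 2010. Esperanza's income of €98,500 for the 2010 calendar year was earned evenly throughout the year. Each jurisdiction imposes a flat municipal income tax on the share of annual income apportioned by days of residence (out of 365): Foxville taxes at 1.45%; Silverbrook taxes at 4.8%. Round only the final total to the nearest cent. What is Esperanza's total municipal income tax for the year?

€2,675.83

Foxville, 1 January – 15 August 2010: 227 days → €98,500 × 1.45% × 227/365 = €888.2541
Silverbrook, 16 August – 31 December 2010: 138 days → €98,500 × 4.8% × 138/365 = €1,787.5726
Total = €2,675.8267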